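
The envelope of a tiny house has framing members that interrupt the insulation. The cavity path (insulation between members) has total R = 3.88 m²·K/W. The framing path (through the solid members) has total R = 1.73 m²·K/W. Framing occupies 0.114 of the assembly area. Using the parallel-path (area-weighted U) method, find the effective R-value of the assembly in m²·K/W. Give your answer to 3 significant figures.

3.40 m²·K/W

U_eff = 0.886/3.88 + 0.114/1.73 = 0.2284 + 0.0659 = 0.2942
R_eff = 1/U_eff = 3.399 m²·K/W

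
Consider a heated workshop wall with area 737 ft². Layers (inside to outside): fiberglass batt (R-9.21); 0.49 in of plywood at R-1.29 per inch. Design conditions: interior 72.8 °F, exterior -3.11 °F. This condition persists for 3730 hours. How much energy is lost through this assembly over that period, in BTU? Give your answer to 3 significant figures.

21200000 BTU

0.49 × 1.29 = 0.6321
R_total = 9.21 + 0.6321 = 9.842 ft²·°F·h/BTU
Q = 737 × (72.8 − (-3.11)) / 9.842 = 5684 BTU/h
E = 5684 × 3730 = 21200000 BTU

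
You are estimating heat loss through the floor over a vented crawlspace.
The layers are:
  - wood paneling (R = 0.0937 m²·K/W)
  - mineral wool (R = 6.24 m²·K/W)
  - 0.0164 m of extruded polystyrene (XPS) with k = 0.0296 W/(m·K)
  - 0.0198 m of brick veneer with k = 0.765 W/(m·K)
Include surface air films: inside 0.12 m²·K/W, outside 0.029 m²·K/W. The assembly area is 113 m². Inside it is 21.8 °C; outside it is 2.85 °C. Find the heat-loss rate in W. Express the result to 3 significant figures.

0.0164/0.0296 = 0.5541
0.0198/0.765 = 0.02588
R_total = 0.12 + 0.0937 + 6.24 + 0.5541 + 0.02588 + 0.029 = 7.063 m²·K/W
Q = A·ΔT/R = 113 × (21.8 − 2.85) / 7.063 = 303.2 W

303 W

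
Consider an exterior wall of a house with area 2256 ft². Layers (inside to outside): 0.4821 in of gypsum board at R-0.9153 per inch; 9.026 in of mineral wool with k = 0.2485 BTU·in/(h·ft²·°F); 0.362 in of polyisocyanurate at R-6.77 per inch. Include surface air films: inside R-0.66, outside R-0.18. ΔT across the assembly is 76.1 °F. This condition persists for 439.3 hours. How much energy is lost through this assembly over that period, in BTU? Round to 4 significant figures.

0.4821 × 0.9153 = 0.44127
9.026/0.2485 = 36.322
0.362 × 6.77 = 2.4507
R_total = 0.66 + 0.44127 + 36.322 + 2.4507 + 0.18 = 40.054 ft²·°F·h/BTU
Q = 2256 × 76.1 / 40.054 = 4286.3 BTU/h
E = 4286.3 × 439.3 = 1883000 BTU

1883000 BTU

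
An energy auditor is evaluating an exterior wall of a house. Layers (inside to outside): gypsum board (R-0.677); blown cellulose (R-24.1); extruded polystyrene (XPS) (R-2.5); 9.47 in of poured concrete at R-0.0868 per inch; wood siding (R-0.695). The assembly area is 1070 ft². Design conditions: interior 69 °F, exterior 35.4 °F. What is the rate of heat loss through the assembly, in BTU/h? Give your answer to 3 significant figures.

1250 BTU/h

9.47 × 0.0868 = 0.822
R_total = 0.677 + 24.1 + 2.5 + 0.822 + 0.695 = 28.79 ft²·°F·h/BTU
Q = A·ΔT/R = 1070 × (69 − 35.4) / 28.79 = 1249 BTU/h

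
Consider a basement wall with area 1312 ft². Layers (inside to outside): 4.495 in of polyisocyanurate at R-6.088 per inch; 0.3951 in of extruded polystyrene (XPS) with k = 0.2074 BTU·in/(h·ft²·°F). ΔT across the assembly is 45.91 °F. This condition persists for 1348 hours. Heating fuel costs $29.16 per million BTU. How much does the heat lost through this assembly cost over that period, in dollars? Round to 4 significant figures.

4.495 × 6.088 = 27.366
0.3951/0.2074 = 1.905
R_total = 27.366 + 1.905 = 29.271 ft²·°F·h/BTU
Q = 1312 × 45.91 / 29.271 = 2057.8 BTU/h
E = 2057.8 × 1348 = 2774000 BTU
Cost = 2774000/10⁶ × 29.16 = $80.889

80.89 dollars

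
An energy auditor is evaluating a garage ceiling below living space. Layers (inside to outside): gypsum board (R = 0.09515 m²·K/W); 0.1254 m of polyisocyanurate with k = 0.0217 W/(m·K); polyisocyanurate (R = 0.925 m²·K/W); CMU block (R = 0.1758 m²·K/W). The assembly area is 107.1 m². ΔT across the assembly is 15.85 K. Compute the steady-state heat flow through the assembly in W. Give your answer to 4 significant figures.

0.1254/0.0217 = 5.7788
R_total = 0.09515 + 5.7788 + 0.925 + 0.1758 = 6.9748 m²·K/W
Q = A·ΔT/R = 107.1 × 15.85 / 6.9748 = 243.38 W

243.4 W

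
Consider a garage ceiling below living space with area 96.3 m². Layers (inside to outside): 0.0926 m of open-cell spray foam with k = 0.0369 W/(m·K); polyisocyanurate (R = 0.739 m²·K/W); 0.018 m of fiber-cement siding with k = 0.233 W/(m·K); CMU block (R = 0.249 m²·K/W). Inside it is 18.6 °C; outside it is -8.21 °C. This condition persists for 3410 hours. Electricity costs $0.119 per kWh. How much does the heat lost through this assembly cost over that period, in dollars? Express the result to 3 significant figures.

293 dollars

0.0926/0.0369 = 2.509
0.018/0.233 = 0.07725
R_total = 2.509 + 0.739 + 0.07725 + 0.249 = 3.575 m²·K/W
Q = 96.3 × (18.6 − (-8.21)) / 3.575 = 722.2 W
E = 722.2 W × 3410 h / 1000 = 2463 kWh
Cost = 2463 × 0.119 = $293.1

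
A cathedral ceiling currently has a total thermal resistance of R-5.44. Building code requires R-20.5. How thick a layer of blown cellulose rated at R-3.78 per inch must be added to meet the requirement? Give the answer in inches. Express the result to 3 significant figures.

ΔR = 20.5 − 5.44 = 15.06 ft²·°F·h/BTU
L = ΔR / (R/in) = 15.06/3.78 = 3.984 in

3.98 in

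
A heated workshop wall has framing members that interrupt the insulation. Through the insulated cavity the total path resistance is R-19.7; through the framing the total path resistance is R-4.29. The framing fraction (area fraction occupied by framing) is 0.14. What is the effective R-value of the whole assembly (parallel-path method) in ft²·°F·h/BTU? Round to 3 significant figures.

13.1 ft²·°F·h/BTU

U_eff = 0.86/19.7 + 0.14/4.29 = 0.04365 + 0.03263 = 0.07629
R_eff = 1/U_eff = 13.11 ft²·°F·h/BTU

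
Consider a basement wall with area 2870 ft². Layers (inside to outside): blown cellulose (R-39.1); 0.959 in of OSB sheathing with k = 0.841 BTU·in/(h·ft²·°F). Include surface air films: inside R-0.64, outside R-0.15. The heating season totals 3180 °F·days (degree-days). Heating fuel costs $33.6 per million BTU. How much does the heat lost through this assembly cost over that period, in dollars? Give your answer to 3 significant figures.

0.959/0.841 = 1.14
R_total = 0.64 + 39.1 + 1.14 + 0.15 = 41.03 ft²·°F·h/BTU
E = A × HDD × 24 / R = 2870 × 3180 × 24 / 41.03 = 5338000 BTU
Cost = 5338000/10⁶ × 33.6 = $179.4

179 dollars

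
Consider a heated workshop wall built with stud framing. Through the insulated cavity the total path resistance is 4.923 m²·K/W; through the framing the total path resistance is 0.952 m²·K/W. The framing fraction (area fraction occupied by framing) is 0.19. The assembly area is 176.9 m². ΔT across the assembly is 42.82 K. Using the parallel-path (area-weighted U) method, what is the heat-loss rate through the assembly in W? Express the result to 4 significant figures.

U_eff = 0.81/4.923 + 0.19/0.952 = 0.16453 + 0.19958 = 0.36411
R_eff = 1/U_eff = 2.7464 m²·K/W
Q = 176.9 × 42.82 / 2.7464 = 2758.1 W

2758 W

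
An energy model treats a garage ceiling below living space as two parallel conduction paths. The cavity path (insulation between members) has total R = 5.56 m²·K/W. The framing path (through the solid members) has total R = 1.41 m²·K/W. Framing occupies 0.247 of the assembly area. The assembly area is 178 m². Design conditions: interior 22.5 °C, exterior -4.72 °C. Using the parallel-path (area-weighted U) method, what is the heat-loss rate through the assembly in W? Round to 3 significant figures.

U_eff = 0.753/5.56 + 0.247/1.41 = 0.1354 + 0.1752 = 0.3106
R_eff = 1/U_eff = 3.219 m²·K/W
Q = 178 × (22.5 − (-4.72)) / 3.219 = 1505 W

1500 W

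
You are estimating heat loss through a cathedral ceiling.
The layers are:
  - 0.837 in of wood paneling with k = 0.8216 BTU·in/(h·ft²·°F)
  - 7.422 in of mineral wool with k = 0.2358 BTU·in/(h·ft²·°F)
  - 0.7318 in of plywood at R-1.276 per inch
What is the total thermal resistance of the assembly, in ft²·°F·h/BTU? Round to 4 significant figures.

0.837/0.8216 = 1.0187
7.422/0.2358 = 31.476
0.7318 × 1.276 = 0.93378
R_total = 1.0187 + 31.476 + 0.93378 = 33.428 ft²·°F·h/BTU

33.43 ft²·°F·h/BTU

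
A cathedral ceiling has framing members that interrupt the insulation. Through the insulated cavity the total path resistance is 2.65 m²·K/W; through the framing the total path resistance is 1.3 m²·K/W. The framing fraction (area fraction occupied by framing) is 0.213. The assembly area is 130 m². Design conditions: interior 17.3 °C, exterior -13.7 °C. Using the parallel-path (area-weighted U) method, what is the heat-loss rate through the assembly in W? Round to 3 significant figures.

U_eff = 0.787/2.65 + 0.213/1.3 = 0.297 + 0.1638 = 0.4608
R_eff = 1/U_eff = 2.17 m²·K/W
Q = 130 × (17.3 − (-13.7)) / 2.17 = 1857 W

1860 W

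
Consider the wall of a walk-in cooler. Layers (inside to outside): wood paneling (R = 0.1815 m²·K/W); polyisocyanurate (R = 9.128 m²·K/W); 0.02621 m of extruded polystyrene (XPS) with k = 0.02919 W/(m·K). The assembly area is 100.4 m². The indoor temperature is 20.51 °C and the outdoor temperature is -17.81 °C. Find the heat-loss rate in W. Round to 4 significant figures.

0.02621/0.02919 = 0.89791
R_total = 0.1815 + 9.128 + 0.89791 = 10.207 m²·K/W
Q = A·ΔT/R = 100.4 × (20.51 − (-17.81)) / 10.207 = 376.92 W

376.9 W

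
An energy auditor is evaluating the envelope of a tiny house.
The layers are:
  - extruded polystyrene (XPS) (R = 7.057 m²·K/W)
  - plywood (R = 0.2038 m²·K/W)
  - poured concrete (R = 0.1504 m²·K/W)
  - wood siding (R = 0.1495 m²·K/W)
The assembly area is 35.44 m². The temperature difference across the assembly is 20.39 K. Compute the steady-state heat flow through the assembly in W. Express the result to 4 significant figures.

95.58 W

R_total = 7.057 + 0.2038 + 0.1504 + 0.1495 = 7.5607 m²·K/W
Q = A·ΔT/R = 35.44 × 20.39 / 7.5607 = 95.576 W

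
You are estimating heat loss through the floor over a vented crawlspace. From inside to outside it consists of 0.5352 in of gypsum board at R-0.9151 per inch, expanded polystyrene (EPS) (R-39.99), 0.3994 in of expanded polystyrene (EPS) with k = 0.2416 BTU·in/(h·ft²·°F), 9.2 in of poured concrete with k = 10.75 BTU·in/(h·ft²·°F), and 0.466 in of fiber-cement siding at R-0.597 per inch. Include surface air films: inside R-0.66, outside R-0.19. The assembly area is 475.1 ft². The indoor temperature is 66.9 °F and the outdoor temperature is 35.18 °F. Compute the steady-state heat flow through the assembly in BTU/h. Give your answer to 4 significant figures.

341.6 BTU/h

0.5352 × 0.9151 = 0.48976
0.3994/0.2416 = 1.6531
9.2/10.75 = 0.85581
0.466 × 0.597 = 0.2782
R_total = 0.66 + 0.48976 + 39.99 + 1.6531 + 0.85581 + 0.2782 + 0.19 = 44.117 ft²·°F·h/BTU
Q = A·ΔT/R = 475.1 × (66.9 − 35.18) / 44.117 = 341.6 BTU/h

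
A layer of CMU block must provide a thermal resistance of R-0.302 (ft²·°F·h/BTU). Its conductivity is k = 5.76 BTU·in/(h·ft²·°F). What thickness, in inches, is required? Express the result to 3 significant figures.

1.74 in

L = R × k = 0.302 × 5.76 = 1.74 in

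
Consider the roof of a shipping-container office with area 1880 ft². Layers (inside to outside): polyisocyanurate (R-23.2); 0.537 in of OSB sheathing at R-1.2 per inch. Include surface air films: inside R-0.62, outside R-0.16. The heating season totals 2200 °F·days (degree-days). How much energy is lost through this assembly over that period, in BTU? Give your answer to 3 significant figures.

0.537 × 1.2 = 0.6444
R_total = 0.62 + 23.2 + 0.6444 + 0.16 = 24.62 ft²·°F·h/BTU
E = A × HDD × 24 / R = 1880 × 2200 × 24 / 24.62 = 4031000 BTU

4030000 BTU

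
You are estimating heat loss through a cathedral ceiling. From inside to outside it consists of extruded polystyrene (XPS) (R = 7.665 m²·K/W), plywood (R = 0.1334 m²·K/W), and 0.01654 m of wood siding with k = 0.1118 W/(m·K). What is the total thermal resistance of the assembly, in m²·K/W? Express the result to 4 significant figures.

0.01654/0.1118 = 0.14794
R_total = 7.665 + 0.1334 + 0.14794 = 7.9463 m²·K/W

7.946 m²·K/W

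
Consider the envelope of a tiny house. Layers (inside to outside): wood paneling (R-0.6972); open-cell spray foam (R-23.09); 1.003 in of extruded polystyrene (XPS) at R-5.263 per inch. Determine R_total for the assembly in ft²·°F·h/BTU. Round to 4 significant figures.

1.003 × 5.263 = 5.2788
R_total = 0.6972 + 23.09 + 5.2788 = 29.066 ft²·°F·h/BTU

29.07 ft²·°F·h/BTU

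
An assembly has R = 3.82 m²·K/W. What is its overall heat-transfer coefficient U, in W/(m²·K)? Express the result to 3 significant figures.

U = 1/R = 1/3.82 = 0.2618

0.262 W/(m²·K)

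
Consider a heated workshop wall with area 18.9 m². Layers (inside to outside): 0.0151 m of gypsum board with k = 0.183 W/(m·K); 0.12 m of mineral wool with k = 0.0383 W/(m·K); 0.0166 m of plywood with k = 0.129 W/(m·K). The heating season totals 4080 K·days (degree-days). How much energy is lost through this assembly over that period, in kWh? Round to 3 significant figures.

0.0151/0.183 = 0.08251
0.12/0.0383 = 3.133
0.0166/0.129 = 0.1287
R_total = 0.08251 + 3.133 + 0.1287 = 3.344 m²·K/W
E = A × HDD × 24 / R / 1000 = 18.9 × 4080 × 24 / 3.344 / 1000 = 553.4 kWh

553 kWh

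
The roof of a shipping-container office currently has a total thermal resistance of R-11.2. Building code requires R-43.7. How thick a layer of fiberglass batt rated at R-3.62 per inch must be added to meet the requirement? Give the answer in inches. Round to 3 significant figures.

8.98 in

ΔR = 43.7 − 11.2 = 32.5 ft²·°F·h/BTU
L = ΔR / (R/in) = 32.5/3.62 = 8.978 in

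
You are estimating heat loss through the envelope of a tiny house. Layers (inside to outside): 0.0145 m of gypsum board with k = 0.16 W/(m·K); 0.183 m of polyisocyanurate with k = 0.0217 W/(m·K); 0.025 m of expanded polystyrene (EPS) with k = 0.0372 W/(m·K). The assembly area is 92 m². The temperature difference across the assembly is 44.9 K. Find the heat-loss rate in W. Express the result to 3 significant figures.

449 W

0.0145/0.16 = 0.09062
0.183/0.0217 = 8.433
0.025/0.0372 = 0.672
R_total = 0.09062 + 8.433 + 0.672 = 9.196 m²·K/W
Q = A·ΔT/R = 92 × 44.9 / 9.196 = 449.2 W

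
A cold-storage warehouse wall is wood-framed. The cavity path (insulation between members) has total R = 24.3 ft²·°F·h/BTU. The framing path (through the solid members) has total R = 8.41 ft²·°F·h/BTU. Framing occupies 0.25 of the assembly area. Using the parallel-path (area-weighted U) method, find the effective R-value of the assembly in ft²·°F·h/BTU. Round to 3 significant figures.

U_eff = 0.75/24.3 + 0.25/8.41 = 0.03086 + 0.02973 = 0.06059
R_eff = 1/U_eff = 16.5 ft²·°F·h/BTU

16.5 ft²·°F·h/BTU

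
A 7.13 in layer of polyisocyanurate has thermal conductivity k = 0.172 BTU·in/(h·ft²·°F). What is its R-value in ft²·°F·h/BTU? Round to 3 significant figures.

41.5 ft²·°F·h/BTU

R = L/k = 7.13/0.172 = 41.45 ft²·°F·h/BTU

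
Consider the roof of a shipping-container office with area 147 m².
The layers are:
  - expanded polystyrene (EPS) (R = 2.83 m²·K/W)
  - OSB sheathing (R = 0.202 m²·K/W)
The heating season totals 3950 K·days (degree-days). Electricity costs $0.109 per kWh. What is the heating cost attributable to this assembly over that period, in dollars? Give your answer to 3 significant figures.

R_total = 2.83 + 0.202 = 3.032 m²·K/W
E = A × HDD × 24 / R / 1000 = 147 × 3950 × 24 / 3.032 / 1000 = 4596 kWh
Cost = 4596 × 0.109 = $501

501 dollars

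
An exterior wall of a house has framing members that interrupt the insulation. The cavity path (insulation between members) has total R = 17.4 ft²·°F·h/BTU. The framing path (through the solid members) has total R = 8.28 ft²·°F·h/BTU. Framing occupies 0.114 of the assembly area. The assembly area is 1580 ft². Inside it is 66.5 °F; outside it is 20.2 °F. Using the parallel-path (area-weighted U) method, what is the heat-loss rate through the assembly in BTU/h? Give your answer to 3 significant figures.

4730 BTU/h

U_eff = 0.886/17.4 + 0.114/8.28 = 0.05092 + 0.01377 = 0.06469
R_eff = 1/U_eff = 15.46 ft²·°F·h/BTU
Q = 1580 × (66.5 − 20.2) / 15.46 = 4732 BTU/h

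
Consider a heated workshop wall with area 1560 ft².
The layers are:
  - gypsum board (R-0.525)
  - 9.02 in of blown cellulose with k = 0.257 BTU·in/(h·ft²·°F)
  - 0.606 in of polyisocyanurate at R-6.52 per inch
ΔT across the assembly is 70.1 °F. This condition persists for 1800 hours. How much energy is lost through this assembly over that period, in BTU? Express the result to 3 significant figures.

9.02/0.257 = 35.1
0.606 × 6.52 = 3.951
R_total = 0.525 + 35.1 + 3.951 = 39.57 ft²·°F·h/BTU
Q = 1560 × 70.1 / 39.57 = 2763 BTU/h
E = 2763 × 1800 = 4974000 BTU

4970000 BTU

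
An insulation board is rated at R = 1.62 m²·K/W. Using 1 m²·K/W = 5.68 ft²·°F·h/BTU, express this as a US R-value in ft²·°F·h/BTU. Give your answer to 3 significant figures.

9.20 ft²·°F·h/BTU

R_US = 1.62 × 5.68 = 9.202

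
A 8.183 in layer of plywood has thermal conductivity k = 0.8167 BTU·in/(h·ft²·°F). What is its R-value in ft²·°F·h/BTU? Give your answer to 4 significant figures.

R = L/k = 8.183/0.8167 = 10.02 ft²·°F·h/BTU

10.02 ft²·°F·h/BTU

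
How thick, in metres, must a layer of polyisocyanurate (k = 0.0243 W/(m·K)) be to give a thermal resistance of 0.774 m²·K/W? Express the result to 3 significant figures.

L = R·k = 0.774 × 0.0243 = 0.01881 m

0.0188 m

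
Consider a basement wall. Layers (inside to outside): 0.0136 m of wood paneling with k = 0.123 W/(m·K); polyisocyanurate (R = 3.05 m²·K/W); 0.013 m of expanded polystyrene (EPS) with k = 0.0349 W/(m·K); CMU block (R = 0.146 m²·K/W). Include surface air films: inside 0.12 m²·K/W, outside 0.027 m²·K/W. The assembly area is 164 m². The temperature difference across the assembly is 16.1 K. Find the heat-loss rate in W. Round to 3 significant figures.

0.0136/0.123 = 0.1106
0.013/0.0349 = 0.3725
R_total = 0.12 + 0.1106 + 3.05 + 0.3725 + 0.146 + 0.027 = 3.826 m²·K/W
Q = A·ΔT/R = 164 × 16.1 / 3.826 = 690.1 W

690 W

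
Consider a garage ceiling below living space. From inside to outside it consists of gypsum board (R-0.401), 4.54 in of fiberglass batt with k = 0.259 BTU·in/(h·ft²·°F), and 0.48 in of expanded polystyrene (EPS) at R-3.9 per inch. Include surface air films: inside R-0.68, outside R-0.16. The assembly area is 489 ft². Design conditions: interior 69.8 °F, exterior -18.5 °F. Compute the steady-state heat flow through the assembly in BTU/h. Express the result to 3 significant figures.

2090 BTU/h

4.54/0.259 = 17.53
0.48 × 3.9 = 1.872
R_total = 0.68 + 0.401 + 17.53 + 1.872 + 0.16 = 20.64 ft²·°F·h/BTU
Q = A·ΔT/R = 489 × (69.8 − (-18.5)) / 20.64 = 2092 BTU/h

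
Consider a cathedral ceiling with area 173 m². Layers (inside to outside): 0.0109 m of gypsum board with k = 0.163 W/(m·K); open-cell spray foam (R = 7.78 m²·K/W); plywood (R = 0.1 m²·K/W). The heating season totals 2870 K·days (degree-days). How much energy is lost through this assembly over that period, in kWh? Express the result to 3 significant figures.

1500 kWh

0.0109/0.163 = 0.06687
R_total = 0.06687 + 7.78 + 0.1 = 7.947 m²·K/W
E = A × HDD × 24 / R / 1000 = 173 × 2870 × 24 / 7.947 / 1000 = 1499 kWh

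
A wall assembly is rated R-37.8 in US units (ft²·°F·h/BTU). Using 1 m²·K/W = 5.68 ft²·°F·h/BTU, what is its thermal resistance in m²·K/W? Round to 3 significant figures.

R_SI = 37.8/5.68 = 6.655

6.65 m²·K/W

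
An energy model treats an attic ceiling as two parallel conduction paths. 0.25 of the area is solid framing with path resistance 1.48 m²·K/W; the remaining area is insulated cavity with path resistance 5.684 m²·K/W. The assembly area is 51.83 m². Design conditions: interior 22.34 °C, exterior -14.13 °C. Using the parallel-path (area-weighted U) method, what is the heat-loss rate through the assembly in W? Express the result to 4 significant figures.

U_eff = 0.75/5.684 + 0.25/1.48 = 0.13195 + 0.16892 = 0.30087
R_eff = 1/U_eff = 3.3237 m²·K/W
Q = 51.83 × (22.34 − (-14.13)) / 3.3237 = 568.71 W

568.7 W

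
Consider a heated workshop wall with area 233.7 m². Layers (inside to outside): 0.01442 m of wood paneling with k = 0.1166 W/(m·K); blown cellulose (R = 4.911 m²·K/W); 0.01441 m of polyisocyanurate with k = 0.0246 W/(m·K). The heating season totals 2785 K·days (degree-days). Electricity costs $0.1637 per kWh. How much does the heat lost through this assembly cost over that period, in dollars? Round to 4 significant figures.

455.0 dollars

0.01442/0.1166 = 0.12367
0.01441/0.0246 = 0.58577
R_total = 0.12367 + 4.911 + 0.58577 = 5.6204 m²·K/W
E = A × HDD × 24 / R / 1000 = 233.7 × 2785 × 24 / 5.6204 / 1000 = 2779.2 kWh
Cost = 2779.2 × 0.1637 = $454.96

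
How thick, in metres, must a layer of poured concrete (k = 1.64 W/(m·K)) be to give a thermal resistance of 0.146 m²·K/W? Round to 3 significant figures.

0.239 m

L = R·k = 0.146 × 1.64 = 0.2394 m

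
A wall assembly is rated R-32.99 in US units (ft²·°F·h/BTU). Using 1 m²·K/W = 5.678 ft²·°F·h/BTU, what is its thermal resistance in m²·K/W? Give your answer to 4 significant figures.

R_SI = 32.99/5.678 = 5.8101

5.810 m²·K/W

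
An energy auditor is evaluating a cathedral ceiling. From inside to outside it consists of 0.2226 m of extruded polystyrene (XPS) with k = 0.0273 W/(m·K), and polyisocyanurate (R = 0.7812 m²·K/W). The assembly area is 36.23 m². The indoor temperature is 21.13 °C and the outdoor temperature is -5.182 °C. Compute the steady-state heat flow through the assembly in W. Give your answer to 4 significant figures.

0.2226/0.0273 = 8.1538
R_total = 8.1538 + 0.7812 = 8.935 m²·K/W
Q = A·ΔT/R = 36.23 × (21.13 − (-5.182)) / 8.935 = 106.69 W

106.7 W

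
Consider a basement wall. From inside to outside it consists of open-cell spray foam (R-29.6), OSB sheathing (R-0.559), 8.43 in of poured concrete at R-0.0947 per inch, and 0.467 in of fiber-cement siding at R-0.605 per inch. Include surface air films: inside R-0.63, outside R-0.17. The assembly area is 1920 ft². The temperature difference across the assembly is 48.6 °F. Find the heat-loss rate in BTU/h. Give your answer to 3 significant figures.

2910 BTU/h

8.43 × 0.0947 = 0.7983
0.467 × 0.605 = 0.2825
R_total = 0.63 + 29.6 + 0.559 + 0.7983 + 0.2825 + 0.17 = 32.04 ft²·°F·h/BTU
Q = A·ΔT/R = 1920 × 48.6 / 32.04 = 2912 BTU/h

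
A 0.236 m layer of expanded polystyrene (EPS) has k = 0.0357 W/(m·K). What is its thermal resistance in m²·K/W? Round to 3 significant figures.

R = L/k = 0.236/0.0357 = 6.611 m²·K/W

6.61 m²·K/W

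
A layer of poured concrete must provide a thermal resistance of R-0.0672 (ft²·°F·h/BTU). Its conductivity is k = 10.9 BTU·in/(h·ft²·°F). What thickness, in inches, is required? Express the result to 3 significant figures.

0.732 in

L = R × k = 0.0672 × 10.9 = 0.7325 in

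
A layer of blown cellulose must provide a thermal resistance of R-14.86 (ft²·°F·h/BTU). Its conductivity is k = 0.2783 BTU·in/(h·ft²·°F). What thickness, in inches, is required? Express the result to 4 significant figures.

L = R × k = 14.86 × 0.2783 = 4.1355 in

4.136 in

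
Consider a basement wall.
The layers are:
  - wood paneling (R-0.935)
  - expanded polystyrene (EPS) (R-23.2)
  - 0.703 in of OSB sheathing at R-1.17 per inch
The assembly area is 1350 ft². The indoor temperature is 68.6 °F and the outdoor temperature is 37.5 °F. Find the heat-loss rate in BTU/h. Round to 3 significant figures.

0.703 × 1.17 = 0.8225
R_total = 0.935 + 23.2 + 0.8225 = 24.96 ft²·°F·h/BTU
Q = A·ΔT/R = 1350 × (68.6 − 37.5) / 24.96 = 1682 BTU/h

1680 BTU/h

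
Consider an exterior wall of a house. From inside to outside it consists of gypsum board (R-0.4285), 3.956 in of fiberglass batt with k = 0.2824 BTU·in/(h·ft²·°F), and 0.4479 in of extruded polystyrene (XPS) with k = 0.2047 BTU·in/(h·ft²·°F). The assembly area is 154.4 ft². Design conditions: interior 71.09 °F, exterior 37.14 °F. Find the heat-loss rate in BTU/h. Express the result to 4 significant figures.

315.3 BTU/h

3.956/0.2824 = 14.008
0.4479/0.2047 = 2.1881
R_total = 0.4285 + 14.008 + 2.1881 = 16.625 ft²·°F·h/BTU
Q = A·ΔT/R = 154.4 × (71.09 − 37.14) / 16.625 = 315.3 BTU/h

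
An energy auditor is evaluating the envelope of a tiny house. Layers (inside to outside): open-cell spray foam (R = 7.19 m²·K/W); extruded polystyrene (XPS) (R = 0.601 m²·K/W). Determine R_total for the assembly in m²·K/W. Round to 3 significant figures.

7.79 m²·K/W

R_total = 7.19 + 0.601 = 7.791 m²·K/W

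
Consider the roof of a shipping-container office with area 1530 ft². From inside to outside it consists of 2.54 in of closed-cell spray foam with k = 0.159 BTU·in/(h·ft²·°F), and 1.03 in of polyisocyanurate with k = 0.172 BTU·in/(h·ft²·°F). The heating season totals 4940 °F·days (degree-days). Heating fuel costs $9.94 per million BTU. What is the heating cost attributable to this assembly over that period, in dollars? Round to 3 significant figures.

82.1 dollars

2.54/0.159 = 15.97
1.03/0.172 = 5.988
R_total = 15.97 + 5.988 = 21.96 ft²·°F·h/BTU
E = A × HDD × 24 / R = 1530 × 4940 × 24 / 21.96 = 8259000 BTU
Cost = 8259000/10⁶ × 9.94 = $82.1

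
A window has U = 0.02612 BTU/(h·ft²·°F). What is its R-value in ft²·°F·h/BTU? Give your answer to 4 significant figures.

38.28 ft²·°F·h/BTU

R = 1/U = 1/0.02612 = 38.285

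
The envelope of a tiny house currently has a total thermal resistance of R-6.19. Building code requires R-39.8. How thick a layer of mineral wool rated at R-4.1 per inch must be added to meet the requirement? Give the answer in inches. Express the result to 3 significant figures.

8.20 in

ΔR = 39.8 − 6.19 = 33.61 ft²·°F·h/BTU
L = ΔR / (R/in) = 33.61/4.1 = 8.198 in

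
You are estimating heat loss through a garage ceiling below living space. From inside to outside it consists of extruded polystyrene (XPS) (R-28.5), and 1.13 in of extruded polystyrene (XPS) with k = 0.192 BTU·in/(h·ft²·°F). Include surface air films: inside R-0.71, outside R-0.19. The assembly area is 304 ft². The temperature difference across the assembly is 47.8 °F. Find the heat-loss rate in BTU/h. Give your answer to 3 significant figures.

1.13/0.192 = 5.885
R_total = 0.71 + 28.5 + 5.885 + 0.19 = 35.29 ft²·°F·h/BTU
Q = A·ΔT/R = 304 × 47.8 / 35.29 = 411.8 BTU/h

412 BTU/h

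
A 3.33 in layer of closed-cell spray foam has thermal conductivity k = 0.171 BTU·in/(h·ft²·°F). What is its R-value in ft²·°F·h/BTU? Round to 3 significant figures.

R = L/k = 3.33/0.171 = 19.47 ft²·°F·h/BTU

19.5 ft²·°F·h/BTU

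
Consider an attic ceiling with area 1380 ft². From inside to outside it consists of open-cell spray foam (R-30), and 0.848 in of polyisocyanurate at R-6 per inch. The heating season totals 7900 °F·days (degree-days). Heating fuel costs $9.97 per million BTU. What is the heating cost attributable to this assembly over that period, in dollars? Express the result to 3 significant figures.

74.3 dollars

0.848 × 6 = 5.088
R_total = 30 + 5.088 = 35.09 ft²·°F·h/BTU
E = A × HDD × 24 / R = 1380 × 7900 × 24 / 35.09 = 7457000 BTU
Cost = 7457000/10⁶ × 9.97 = $74.35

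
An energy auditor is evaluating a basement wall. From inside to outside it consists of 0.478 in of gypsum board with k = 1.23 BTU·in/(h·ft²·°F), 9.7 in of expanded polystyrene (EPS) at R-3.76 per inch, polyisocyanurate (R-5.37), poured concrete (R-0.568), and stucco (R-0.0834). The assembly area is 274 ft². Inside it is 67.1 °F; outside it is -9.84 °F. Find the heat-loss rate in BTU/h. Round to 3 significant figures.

492 BTU/h

0.478/1.23 = 0.3886
9.7 × 3.76 = 36.47
R_total = 0.3886 + 36.47 + 5.37 + 0.568 + 0.0834 = 42.88 ft²·°F·h/BTU
Q = A·ΔT/R = 274 × (67.1 − (-9.84)) / 42.88 = 491.6 BTU/h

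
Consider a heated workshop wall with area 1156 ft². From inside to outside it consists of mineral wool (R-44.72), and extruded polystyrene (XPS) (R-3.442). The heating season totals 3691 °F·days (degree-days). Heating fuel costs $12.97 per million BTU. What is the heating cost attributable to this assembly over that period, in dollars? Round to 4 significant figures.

27.58 dollars

R_total = 44.72 + 3.442 = 48.162 ft²·°F·h/BTU
E = A × HDD × 24 / R = 1156 × 3691 × 24 / 48.162 = 2126200 BTU
Cost = 2126200/10⁶ × 12.97 = $27.577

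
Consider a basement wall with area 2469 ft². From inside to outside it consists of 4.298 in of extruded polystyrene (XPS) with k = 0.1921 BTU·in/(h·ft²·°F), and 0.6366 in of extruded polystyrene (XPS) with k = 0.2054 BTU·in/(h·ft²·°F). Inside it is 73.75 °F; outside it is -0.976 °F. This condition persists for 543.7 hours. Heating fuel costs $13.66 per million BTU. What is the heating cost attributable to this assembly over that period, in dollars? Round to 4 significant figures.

53.79 dollars

4.298/0.1921 = 22.374
0.6366/0.2054 = 3.0993
R_total = 22.374 + 3.0993 = 25.473 ft²·°F·h/BTU
Q = 2469 × (73.75 − (-0.976)) / 25.473 = 7242.9 BTU/h
E = 7242.9 × 543.7 = 3938000 BTU
Cost = 3938000/10⁶ × 13.66 = $53.792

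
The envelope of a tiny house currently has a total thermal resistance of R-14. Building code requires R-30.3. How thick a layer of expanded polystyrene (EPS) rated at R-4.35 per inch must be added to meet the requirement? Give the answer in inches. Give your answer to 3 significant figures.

3.75 in

ΔR = 30.3 − 14 = 16.3 ft²·°F·h/BTU
L = ΔR / (R/in) = 16.3/4.35 = 3.747 in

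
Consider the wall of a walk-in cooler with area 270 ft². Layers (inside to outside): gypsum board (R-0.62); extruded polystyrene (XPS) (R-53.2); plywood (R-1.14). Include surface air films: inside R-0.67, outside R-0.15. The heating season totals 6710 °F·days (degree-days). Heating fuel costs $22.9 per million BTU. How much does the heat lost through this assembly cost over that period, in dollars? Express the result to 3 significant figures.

17.9 dollars

R_total = 0.67 + 0.62 + 53.2 + 1.14 + 0.15 = 55.78 ft²·°F·h/BTU
E = A × HDD × 24 / R = 270 × 6710 × 24 / 55.78 = 779500 BTU
Cost = 779500/10⁶ × 22.9 = $17.85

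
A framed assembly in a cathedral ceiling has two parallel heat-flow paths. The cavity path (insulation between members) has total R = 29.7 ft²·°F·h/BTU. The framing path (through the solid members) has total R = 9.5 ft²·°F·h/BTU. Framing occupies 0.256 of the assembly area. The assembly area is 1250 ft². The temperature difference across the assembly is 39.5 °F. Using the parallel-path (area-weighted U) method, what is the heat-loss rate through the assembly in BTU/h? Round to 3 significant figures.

U_eff = 0.744/29.7 + 0.256/9.5 = 0.02505 + 0.02695 = 0.052
R_eff = 1/U_eff = 19.23 ft²·°F·h/BTU
Q = 1250 × 39.5 / 19.23 = 2567 BTU/h

2570 BTU/h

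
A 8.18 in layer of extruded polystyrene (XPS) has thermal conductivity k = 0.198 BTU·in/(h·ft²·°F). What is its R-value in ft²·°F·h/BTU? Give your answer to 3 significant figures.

41.3 ft²·°F·h/BTU

R = L/k = 8.18/0.198 = 41.31 ft²·°F·h/BTU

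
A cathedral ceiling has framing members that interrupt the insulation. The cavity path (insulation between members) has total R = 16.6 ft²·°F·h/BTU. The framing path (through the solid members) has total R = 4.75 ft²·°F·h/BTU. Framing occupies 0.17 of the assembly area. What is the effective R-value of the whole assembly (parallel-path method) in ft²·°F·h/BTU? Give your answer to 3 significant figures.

U_eff = 0.83/16.6 + 0.17/4.75 = 0.05 + 0.03579 = 0.08579
R_eff = 1/U_eff = 11.66 ft²·°F·h/BTU

11.7 ft²·°F·h/BTU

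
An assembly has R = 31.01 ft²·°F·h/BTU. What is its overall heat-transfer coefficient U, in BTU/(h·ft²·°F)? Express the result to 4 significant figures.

U = 1/R = 1/31.01 = 0.032248

0.03225 BTU/(h·ft²·°F)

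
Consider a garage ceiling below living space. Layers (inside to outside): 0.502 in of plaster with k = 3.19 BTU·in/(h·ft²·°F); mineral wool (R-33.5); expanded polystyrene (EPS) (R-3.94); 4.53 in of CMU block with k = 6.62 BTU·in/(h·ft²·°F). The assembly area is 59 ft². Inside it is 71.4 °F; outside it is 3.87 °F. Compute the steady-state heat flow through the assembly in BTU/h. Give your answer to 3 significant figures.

104 BTU/h

0.502/3.19 = 0.1574
4.53/6.62 = 0.6843
R_total = 0.1574 + 33.5 + 3.94 + 0.6843 = 38.28 ft²·°F·h/BTU
Q = A·ΔT/R = 59 × (71.4 − 3.87) / 38.28 = 104.1 BTU/h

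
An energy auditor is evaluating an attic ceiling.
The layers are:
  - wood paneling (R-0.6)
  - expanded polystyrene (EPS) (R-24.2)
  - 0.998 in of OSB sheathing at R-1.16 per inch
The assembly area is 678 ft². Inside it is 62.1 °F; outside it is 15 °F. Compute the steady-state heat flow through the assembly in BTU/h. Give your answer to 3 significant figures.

1230 BTU/h

0.998 × 1.16 = 1.158
R_total = 0.6 + 24.2 + 1.158 = 25.96 ft²·°F·h/BTU
Q = A·ΔT/R = 678 × (62.1 − 15) / 25.96 = 1230 BTU/h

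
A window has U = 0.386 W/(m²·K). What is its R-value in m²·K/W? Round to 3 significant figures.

R = 1/U = 1/0.386 = 2.591

2.59 m²·K/W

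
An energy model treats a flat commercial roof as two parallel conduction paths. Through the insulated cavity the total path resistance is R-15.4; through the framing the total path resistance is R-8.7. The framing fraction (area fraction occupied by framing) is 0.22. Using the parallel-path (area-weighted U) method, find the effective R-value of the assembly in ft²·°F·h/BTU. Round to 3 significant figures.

U_eff = 0.78/15.4 + 0.22/8.7 = 0.05065 + 0.02529 = 0.07594
R_eff = 1/U_eff = 13.17 ft²·°F·h/BTU

13.2 ft²·°F·h/BTU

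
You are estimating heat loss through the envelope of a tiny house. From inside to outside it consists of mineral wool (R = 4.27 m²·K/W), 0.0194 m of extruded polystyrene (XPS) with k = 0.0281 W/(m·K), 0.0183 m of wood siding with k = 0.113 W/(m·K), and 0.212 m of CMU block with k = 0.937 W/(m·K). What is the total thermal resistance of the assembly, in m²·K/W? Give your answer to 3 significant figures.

0.0194/0.0281 = 0.6904
0.0183/0.113 = 0.1619
0.212/0.937 = 0.2263
R_total = 4.27 + 0.6904 + 0.1619 + 0.2263 = 5.349 m²·K/W

5.35 m²·K/W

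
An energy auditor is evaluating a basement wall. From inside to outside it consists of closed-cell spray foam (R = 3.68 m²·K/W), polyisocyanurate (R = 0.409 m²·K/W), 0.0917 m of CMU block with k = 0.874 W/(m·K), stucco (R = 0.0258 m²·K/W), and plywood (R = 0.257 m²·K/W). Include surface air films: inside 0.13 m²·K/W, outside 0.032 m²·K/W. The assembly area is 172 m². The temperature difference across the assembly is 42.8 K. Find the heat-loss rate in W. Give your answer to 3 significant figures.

1590 W

0.0917/0.874 = 0.1049
R_total = 0.13 + 3.68 + 0.409 + 0.1049 + 0.0258 + 0.257 + 0.032 = 4.639 m²·K/W
Q = A·ΔT/R = 172 × 42.8 / 4.639 = 1587 W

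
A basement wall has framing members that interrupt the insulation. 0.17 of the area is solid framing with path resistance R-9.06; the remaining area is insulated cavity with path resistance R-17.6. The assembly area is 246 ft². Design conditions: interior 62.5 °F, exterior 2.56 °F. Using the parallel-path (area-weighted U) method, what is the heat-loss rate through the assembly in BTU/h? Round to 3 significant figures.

U_eff = 0.83/17.6 + 0.17/9.06 = 0.04716 + 0.01876 = 0.06592
R_eff = 1/U_eff = 15.17 ft²·°F·h/BTU
Q = 246 × (62.5 − 2.56) / 15.17 = 972 BTU/h

972 BTU/h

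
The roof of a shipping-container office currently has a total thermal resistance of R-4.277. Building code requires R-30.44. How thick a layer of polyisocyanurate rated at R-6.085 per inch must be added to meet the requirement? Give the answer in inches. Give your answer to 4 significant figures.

4.300 in

ΔR = 30.44 − 4.277 = 26.163 ft²·°F·h/BTU
L = ΔR / (R/in) = 26.163/6.085 = 4.2996 in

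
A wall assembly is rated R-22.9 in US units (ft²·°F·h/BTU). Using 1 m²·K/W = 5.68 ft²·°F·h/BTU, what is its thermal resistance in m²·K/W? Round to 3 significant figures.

R_SI = 22.9/5.68 = 4.032

4.03 m²·K/W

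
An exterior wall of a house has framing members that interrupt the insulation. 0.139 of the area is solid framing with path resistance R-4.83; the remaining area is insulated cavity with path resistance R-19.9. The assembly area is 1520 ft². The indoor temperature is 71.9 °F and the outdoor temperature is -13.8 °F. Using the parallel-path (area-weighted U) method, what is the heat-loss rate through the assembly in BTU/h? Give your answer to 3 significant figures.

U_eff = 0.861/19.9 + 0.139/4.83 = 0.04327 + 0.02878 = 0.07204
R_eff = 1/U_eff = 13.88 ft²·°F·h/BTU
Q = 1520 × (71.9 − (-13.8)) / 13.88 = 9385 BTU/h

9380 BTU/h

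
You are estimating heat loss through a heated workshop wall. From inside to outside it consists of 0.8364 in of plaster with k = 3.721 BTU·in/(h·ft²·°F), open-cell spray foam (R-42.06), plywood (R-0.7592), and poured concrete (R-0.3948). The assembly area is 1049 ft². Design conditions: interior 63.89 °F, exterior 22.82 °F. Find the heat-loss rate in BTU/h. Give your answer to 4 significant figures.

991.8 BTU/h

0.8364/3.721 = 0.22478
R_total = 0.22478 + 42.06 + 0.7592 + 0.3948 = 43.439 ft²·°F·h/BTU
Q = A·ΔT/R = 1049 × (63.89 − 22.82) / 43.439 = 991.8 BTU/h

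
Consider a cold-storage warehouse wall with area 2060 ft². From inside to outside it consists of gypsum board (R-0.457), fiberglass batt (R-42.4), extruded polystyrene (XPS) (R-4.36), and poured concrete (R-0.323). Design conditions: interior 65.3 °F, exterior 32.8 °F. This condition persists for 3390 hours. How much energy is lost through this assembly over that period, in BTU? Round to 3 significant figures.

4770000 BTU

R_total = 0.457 + 42.4 + 4.36 + 0.323 = 47.54 ft²·°F·h/BTU
Q = 2060 × (65.3 − 32.8) / 47.54 = 1408 BTU/h
E = 1408 × 3390 = 4774000 BTU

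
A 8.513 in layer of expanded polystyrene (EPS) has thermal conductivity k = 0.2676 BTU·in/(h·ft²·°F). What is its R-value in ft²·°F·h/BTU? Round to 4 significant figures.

31.81 ft²·°F·h/BTU

R = L/k = 8.513/0.2676 = 31.812 ft²·°F·h/BTU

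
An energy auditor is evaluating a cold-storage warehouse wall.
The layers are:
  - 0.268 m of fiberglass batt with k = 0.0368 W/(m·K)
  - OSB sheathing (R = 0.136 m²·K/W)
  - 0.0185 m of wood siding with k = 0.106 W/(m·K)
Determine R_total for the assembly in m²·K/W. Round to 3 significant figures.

0.268/0.0368 = 7.283
0.0185/0.106 = 0.1745
R_total = 7.283 + 0.136 + 0.1745 = 7.593 m²·K/W

7.59 m²·K/W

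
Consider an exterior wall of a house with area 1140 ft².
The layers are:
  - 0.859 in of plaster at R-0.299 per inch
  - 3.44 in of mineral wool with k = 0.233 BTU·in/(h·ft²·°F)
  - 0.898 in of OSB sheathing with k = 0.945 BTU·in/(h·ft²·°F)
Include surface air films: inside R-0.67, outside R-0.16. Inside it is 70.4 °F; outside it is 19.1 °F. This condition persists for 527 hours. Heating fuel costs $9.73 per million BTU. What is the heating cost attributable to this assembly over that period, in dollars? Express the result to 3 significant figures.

17.8 dollars

0.859 × 0.299 = 0.2568
3.44/0.233 = 14.76
0.898/0.945 = 0.9503
R_total = 0.67 + 0.2568 + 14.76 + 0.9503 + 0.16 = 16.8 ft²·°F·h/BTU
Q = 1140 × (70.4 − 19.1) / 16.8 = 3481 BTU/h
E = 3481 × 527 = 1834000 BTU
Cost = 1834000/10⁶ × 9.73 = $17.85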